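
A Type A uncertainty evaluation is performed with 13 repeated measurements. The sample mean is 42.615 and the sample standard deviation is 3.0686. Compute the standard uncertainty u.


The standard uncertainty for Type A evaluation is u = s / sqrt(n).
u = 3.0686 / sqrt(13)
u = 3.0686 / 3.6056
u = 0.8511

0.8511


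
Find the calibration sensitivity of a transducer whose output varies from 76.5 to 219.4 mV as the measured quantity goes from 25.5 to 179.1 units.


Sensitivity = (y2 - y1) / (x2 - x1).
S = (219.4 - 76.5) / (179.1 - 25.5)
S = 142.9 / 153.6
S = 0.9303 mV/unit

0.9303 mV/unit


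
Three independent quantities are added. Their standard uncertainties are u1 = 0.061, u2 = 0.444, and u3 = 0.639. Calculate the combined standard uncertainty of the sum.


For a sum of independent quantities, uc = sqrt(u1^2 + u2^2 + u3^2).
uc = sqrt(0.061^2 + 0.444^2 + 0.639^2)
uc = sqrt(0.003721 + 0.197136 + 0.408321)
uc = 0.7805

0.7805


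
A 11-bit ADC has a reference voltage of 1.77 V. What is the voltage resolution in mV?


The resolution (LSB) of an ADC is Vref / 2^n.
LSB = 1.77 / 2^11
LSB = 1.77 / 2048
LSB = 0.00086426 V = 0.86425781 mV

0.86425781 mV


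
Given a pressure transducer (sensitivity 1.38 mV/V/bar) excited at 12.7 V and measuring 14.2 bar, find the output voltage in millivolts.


Output = sensitivity * Vex * P.
Vout = 1.38 * 12.7 * 14.2
Vout = 17.526 * 14.2
Vout = 248.87 mV

248.87 mV


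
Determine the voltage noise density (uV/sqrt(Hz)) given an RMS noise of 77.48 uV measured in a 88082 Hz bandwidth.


Noise spectral density = Vrms / sqrt(BW).
NSD = 77.48 / sqrt(88082)
NSD = 77.48 / 296.7861
NSD = 0.2611 uV/sqrt(Hz)

0.2611 uV/sqrt(Hz)


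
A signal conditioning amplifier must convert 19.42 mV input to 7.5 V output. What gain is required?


Gain = Vout / Vin (converting to same units).
G = 7.5 V / 19.42 mV
G = 7500.0 mV / 19.42 mV
G = 386.2

386.2


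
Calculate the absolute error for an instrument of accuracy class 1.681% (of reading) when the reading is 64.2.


Absolute error = (accuracy% / 100) * reading.
Error = (1.681 / 100) * 64.2
Error = 0.01681 * 64.2
Error = 1.0792

1.0792


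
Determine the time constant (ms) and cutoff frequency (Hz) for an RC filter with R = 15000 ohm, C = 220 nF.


Time constant: tau = R * C.
tau = 15000 * 2.20e-07 = 0.0033 s
tau = 3.3 ms
Cutoff frequency: fc = 1 / (2*pi*R*C).
fc = 1 / (2*pi*0.0033) = 48.23 Hz

tau = 3.3 ms, fc = 48.23 Hz


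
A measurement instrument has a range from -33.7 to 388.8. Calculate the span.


Span = upper range - lower range.
Span = 388.8 - (-33.7)
Span = 422.5

422.5


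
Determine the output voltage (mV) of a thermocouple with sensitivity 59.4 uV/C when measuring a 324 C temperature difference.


The thermocouple output V = sensitivity * dT.
V = 59.4 uV/C * 324 C
V = 19245.6 uV
V = 19.246 mV

19.246 mV


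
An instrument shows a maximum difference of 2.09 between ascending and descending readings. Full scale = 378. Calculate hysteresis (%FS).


Hysteresis = (max difference / full scale) * 100%.
H = (2.09 / 378) * 100
H = 0.553 %FS

0.553 %FS


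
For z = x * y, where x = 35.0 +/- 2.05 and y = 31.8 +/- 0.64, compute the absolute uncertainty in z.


For a product z = x*y, the relative uncertainty is:
uz/z = sqrt((ux/x)^2 + (uy/y)^2)
Relative uncertainties: ux/x = 2.05/35.0 = 0.058571
uy/y = 0.64/31.8 = 0.020126
z = 35.0 * 31.8 = 1113.0
uz = 1113.0 * sqrt(0.058571^2 + 0.020126^2) = 68.931

68.931


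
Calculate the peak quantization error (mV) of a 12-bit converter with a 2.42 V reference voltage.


The maximum quantization error is +/- LSB/2.
LSB = Vref / 2^n = 2.42 / 4096 = 0.00059082 V
Max error = LSB / 2 = 0.00059082 / 2 = 0.00029541 V
Max error = 0.2954 mV

0.2954 mV


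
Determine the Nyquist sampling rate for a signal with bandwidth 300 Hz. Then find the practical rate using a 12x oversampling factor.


By Nyquist theorem, fs_min = 2 * fmax.
fs_min = 2 * 300 = 600 Hz
Practical rate = 12 * fs_min = 12 * 600 = 7200 Hz

fs_min = 600 Hz, fs_practical = 7200 Hz


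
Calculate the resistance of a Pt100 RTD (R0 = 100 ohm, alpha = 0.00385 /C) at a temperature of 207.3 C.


The RTD equation: Rt = R0 * (1 + alpha * T).
Rt = 100 * (1 + 0.00385 * 207.3)
Rt = 100 * (1 + 0.798105)
Rt = 100 * 1.798105
Rt = 179.811 ohm

179.811 ohm


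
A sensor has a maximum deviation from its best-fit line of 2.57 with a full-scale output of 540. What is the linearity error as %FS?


Linearity error = (max deviation / full scale) * 100%.
Linearity = (2.57 / 540) * 100
Linearity = 0.476 %FS

0.476 %FS


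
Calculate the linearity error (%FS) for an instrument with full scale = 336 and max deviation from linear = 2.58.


Linearity error = (max deviation / full scale) * 100%.
Linearity = (2.58 / 336) * 100
Linearity = 0.768 %FS

0.768 %FS


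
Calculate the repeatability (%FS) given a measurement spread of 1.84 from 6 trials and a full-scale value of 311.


Repeatability = (spread / full scale) * 100%.
R = (1.84 / 311) * 100
R = 0.592 %FS

0.592 %FS


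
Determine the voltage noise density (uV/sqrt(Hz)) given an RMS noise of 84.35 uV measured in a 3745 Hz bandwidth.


Noise spectral density = Vrms / sqrt(BW).
NSD = 84.35 / sqrt(3745)
NSD = 84.35 / 61.1964
NSD = 1.3783 uV/sqrt(Hz)

1.3783 uV/sqrt(Hz)


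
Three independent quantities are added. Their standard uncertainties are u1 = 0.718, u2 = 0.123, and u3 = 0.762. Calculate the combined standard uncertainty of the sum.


For a sum of independent quantities, uc = sqrt(u1^2 + u2^2 + u3^2).
uc = sqrt(0.718^2 + 0.123^2 + 0.762^2)
uc = sqrt(0.515524 + 0.015129 + 0.580644)
uc = 1.0542

1.0542


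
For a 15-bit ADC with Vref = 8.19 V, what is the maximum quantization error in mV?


The maximum quantization error is +/- LSB/2.
LSB = Vref / 2^n = 8.19 / 32768 = 0.00024994 V
Max error = LSB / 2 = 0.00024994 / 2 = 0.00012497 V
Max error = 0.125 mV

0.125 mV


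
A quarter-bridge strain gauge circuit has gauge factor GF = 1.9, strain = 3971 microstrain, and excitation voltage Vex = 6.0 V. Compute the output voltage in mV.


Quarter bridge output: Vout = (GF * epsilon * Vex) / 4.
Vout = (1.9 * 3971e-6 * 6.0) / 4
Vout = 0.0452694 / 4 V
Vout = 0.01131735 V = 11.3173 mV

11.3173 mV


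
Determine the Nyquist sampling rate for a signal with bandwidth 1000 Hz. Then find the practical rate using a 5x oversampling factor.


By Nyquist theorem, fs_min = 2 * fmax.
fs_min = 2 * 1000 = 2000 Hz
Practical rate = 5 * fs_min = 5 * 2000 = 10000 Hz

fs_min = 2000 Hz, fs_practical = 10000 Hz


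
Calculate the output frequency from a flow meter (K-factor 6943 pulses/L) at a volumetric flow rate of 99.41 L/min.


Frequency = K * Q / 60 (converting L/min to L/s).
f = 6943 * 99.41 / 60
f = 690203.63 / 60
f = 11503.39 Hz

11503.39 Hz


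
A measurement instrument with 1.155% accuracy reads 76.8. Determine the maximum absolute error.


Absolute error = (accuracy% / 100) * reading.
Error = (1.155 / 100) * 76.8
Error = 0.01155 * 76.8
Error = 0.887

0.887


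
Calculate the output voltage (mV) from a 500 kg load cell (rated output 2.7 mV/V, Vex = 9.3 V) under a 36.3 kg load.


Vout = rated_output * Vex * (load / capacity).
Vout = 2.7 * 9.3 * (36.3 / 500)
Vout = 2.7 * 9.3 * 0.0726
Vout = 1.823 mV

1.823 mV


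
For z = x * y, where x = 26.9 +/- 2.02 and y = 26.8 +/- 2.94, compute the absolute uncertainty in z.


For a product z = x*y, the relative uncertainty is:
uz/z = sqrt((ux/x)^2 + (uy/y)^2)
Relative uncertainties: ux/x = 2.02/26.9 = 0.075093
uy/y = 2.94/26.8 = 0.109701
z = 26.9 * 26.8 = 720.9
uz = 720.9 * sqrt(0.075093^2 + 0.109701^2) = 95.84

95.84


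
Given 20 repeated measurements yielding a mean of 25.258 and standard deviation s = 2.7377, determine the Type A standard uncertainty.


The standard uncertainty for Type A evaluation is u = s / sqrt(n).
u = 2.7377 / sqrt(20)
u = 2.7377 / 4.4721
u = 0.6122

0.6122


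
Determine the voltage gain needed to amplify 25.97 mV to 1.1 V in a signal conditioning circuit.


Gain = Vout / Vin (converting to same units).
G = 1.1 V / 25.97 mV
G = 1100.0 mV / 25.97 mV
G = 42.36

42.36


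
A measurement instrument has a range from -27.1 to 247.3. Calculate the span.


Span = upper range - lower range.
Span = 247.3 - (-27.1)
Span = 274.4

274.4


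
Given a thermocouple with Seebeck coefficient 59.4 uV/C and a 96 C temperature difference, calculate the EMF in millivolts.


The thermocouple output V = sensitivity * dT.
V = 59.4 uV/C * 96 C
V = 5702.4 uV
V = 5.702 mV

5.702 mV


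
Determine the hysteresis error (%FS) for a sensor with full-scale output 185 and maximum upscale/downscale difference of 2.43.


Hysteresis = (max difference / full scale) * 100%.
H = (2.43 / 185) * 100
H = 1.314 %FS

1.314 %FS


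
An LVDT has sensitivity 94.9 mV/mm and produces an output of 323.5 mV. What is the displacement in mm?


Displacement = Vout / sensitivity.
d = 323.5 / 94.9
d = 3.409 mm

3.409 mm


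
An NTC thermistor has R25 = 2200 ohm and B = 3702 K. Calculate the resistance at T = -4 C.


NTC thermistor equation: Rt = R25 * exp(B * (1/T - 1/T25)).
T in Kelvin: 269.15 K, T25 = 298.15 K
1/T - 1/T25 = 1/269.15 - 1/298.15 = 0.00036138
B * (1/T - 1/T25) = 3702 * 0.00036138 = 1.3378
Rt = 2200 * exp(1.3378) = 8383.8 ohm

8383.8 ohm


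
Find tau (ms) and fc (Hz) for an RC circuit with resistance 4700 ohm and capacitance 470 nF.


Time constant: tau = R * C.
tau = 4700 * 4.70e-07 = 0.002209 s
tau = 2.209 ms
Cutoff frequency: fc = 1 / (2*pi*R*C).
fc = 1 / (2*pi*0.002209) = 72.05 Hz

tau = 2.209 ms, fc = 72.05 Hz


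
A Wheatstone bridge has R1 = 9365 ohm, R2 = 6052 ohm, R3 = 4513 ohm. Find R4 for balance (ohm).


At balance: R1*R4 = R2*R3, so R4 = R2*R3/R1.
R4 = 6052 * 4513 / 9365
R4 = 27312676 / 9365
R4 = 2916.46 ohm

2916.46 ohm


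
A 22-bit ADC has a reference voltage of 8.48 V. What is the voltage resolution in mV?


The resolution (LSB) of an ADC is Vref / 2^n.
LSB = 8.48 / 2^22
LSB = 8.48 / 4194304
LSB = 2.02e-06 V = 0.00202179 mV

0.00202179 mV


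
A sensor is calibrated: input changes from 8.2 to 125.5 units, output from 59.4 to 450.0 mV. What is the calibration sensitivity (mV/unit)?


Sensitivity = (y2 - y1) / (x2 - x1).
S = (450.0 - 59.4) / (125.5 - 8.2)
S = 390.6 / 117.3
S = 3.3299 mV/unit

3.3299 mV/unit


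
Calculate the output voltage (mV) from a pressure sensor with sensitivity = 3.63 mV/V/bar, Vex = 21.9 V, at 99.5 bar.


Output = sensitivity * Vex * P.
Vout = 3.63 * 21.9 * 99.5
Vout = 79.497 * 99.5
Vout = 7909.95 mV

7909.95 mV


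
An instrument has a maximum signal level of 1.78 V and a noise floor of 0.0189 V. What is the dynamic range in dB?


Dynamic range = 20 * log10(Vmax / Vnoise).
DR = 20 * log10(1.78 / 0.0189)
DR = 20 * log10(94.18)
DR = 39.48 dB

39.48 dB


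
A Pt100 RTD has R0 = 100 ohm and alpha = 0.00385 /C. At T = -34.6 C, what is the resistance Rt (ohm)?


The RTD equation: Rt = R0 * (1 + alpha * T).
Rt = 100 * (1 + 0.00385 * -34.6)
Rt = 100 * (1 + -0.13321)
Rt = 100 * 0.86679
Rt = 86.679 ohm

86.679 ohm


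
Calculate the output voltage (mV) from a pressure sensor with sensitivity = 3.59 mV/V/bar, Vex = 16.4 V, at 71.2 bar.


Output = sensitivity * Vex * P.
Vout = 3.59 * 16.4 * 71.2
Vout = 58.876 * 71.2
Vout = 4191.97 mV

4191.97 mV


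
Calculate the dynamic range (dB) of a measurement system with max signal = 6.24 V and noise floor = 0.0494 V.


Dynamic range = 20 * log10(Vmax / Vnoise).
DR = 20 * log10(6.24 / 0.0494)
DR = 20 * log10(126.32)
DR = 42.03 dB

42.03 dB


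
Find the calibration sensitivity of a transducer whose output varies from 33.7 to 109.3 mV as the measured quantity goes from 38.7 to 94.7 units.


Sensitivity = (y2 - y1) / (x2 - x1).
S = (109.3 - 33.7) / (94.7 - 38.7)
S = 75.6 / 56.0
S = 1.35 mV/unit

1.35 mV/unit


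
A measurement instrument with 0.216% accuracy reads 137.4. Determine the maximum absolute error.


Absolute error = (accuracy% / 100) * reading.
Error = (0.216 / 100) * 137.4
Error = 0.00216 * 137.4
Error = 0.2968

0.2968


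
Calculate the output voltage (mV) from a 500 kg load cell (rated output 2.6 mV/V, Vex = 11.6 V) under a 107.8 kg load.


Vout = rated_output * Vex * (load / capacity).
Vout = 2.6 * 11.6 * (107.8 / 500)
Vout = 2.6 * 11.6 * 0.2156
Vout = 6.502 mV

6.502 mV


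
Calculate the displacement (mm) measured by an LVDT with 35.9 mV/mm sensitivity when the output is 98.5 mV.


Displacement = Vout / sensitivity.
d = 98.5 / 35.9
d = 2.744 mm

2.744 mm


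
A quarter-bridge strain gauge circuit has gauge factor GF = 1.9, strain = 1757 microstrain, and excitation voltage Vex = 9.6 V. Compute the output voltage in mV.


Quarter bridge output: Vout = (GF * epsilon * Vex) / 4.
Vout = (1.9 * 1757e-6 * 9.6) / 4
Vout = 0.03204768 / 4 V
Vout = 0.00801192 V = 8.0119 mV

8.0119 mV


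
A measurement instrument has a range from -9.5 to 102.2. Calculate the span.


Span = upper range - lower range.
Span = 102.2 - (-9.5)
Span = 111.7

111.7


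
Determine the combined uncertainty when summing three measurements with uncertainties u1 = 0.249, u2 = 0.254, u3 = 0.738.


For a sum of independent quantities, uc = sqrt(u1^2 + u2^2 + u3^2).
uc = sqrt(0.249^2 + 0.254^2 + 0.738^2)
uc = sqrt(0.062001 + 0.064516 + 0.544644)
uc = 0.8192

0.8192


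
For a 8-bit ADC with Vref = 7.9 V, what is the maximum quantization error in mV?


The maximum quantization error is +/- LSB/2.
LSB = Vref / 2^n = 7.9 / 256 = 0.03085938 V
Max error = LSB / 2 = 0.03085938 / 2 = 0.01542969 V
Max error = 15.4297 mV

15.4297 mV


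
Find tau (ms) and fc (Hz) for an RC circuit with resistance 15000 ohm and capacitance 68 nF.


Time constant: tau = R * C.
tau = 15000 * 6.80e-08 = 0.00102 s
tau = 1.02 ms
Cutoff frequency: fc = 1 / (2*pi*R*C).
fc = 1 / (2*pi*0.00102) = 156.03 Hz

tau = 1.02 ms, fc = 156.03 Hz


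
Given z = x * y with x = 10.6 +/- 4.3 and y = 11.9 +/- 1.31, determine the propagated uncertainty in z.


For a product z = x*y, the relative uncertainty is:
uz/z = sqrt((ux/x)^2 + (uy/y)^2)
Relative uncertainties: ux/x = 4.3/10.6 = 0.40566
uy/y = 1.31/11.9 = 0.110084
z = 10.6 * 11.9 = 126.1
uz = 126.1 * sqrt(0.40566^2 + 0.110084^2) = 53.021

53.021


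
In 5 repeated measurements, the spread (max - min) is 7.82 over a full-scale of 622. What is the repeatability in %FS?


Repeatability = (spread / full scale) * 100%.
R = (7.82 / 622) * 100
R = 1.257 %FS

1.257 %FS


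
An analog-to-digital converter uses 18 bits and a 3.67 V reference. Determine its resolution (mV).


The resolution (LSB) of an ADC is Vref / 2^n.
LSB = 3.67 / 2^18
LSB = 3.67 / 262144
LSB = 1.4e-05 V = 0.01399994 mV

0.01399994 mV


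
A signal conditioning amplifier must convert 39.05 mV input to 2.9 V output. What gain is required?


Gain = Vout / Vin (converting to same units).
G = 2.9 V / 39.05 mV
G = 2900.0 mV / 39.05 mV
G = 74.26

74.26


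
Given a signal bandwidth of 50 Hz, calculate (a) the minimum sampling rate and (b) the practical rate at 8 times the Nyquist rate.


By Nyquist theorem, fs_min = 2 * fmax.
fs_min = 2 * 50 = 100 Hz
Practical rate = 8 * fs_min = 8 * 100 = 800 Hz

fs_min = 100 Hz, fs_practical = 800 Hz


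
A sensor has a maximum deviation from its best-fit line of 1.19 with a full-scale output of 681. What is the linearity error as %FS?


Linearity error = (max deviation / full scale) * 100%.
Linearity = (1.19 / 681) * 100
Linearity = 0.175 %FS

0.175 %FS


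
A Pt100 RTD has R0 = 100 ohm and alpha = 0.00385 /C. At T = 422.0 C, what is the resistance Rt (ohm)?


The RTD equation: Rt = R0 * (1 + alpha * T).
Rt = 100 * (1 + 0.00385 * 422.0)
Rt = 100 * (1 + 1.6247)
Rt = 100 * 2.6247
Rt = 262.47 ohm

262.47 ohm


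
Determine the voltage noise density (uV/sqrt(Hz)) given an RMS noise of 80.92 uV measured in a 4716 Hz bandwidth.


Noise spectral density = Vrms / sqrt(BW).
NSD = 80.92 / sqrt(4716)
NSD = 80.92 / 68.6731
NSD = 1.1783 uV/sqrt(Hz)

1.1783 uV/sqrt(Hz)


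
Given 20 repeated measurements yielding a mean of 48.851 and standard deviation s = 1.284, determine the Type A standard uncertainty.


The standard uncertainty for Type A evaluation is u = s / sqrt(n).
u = 1.284 / sqrt(20)
u = 1.284 / 4.4721
u = 0.2871

0.2871


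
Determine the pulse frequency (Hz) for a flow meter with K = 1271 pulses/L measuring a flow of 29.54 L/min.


Frequency = K * Q / 60 (converting L/min to L/s).
f = 1271 * 29.54 / 60
f = 37545.34 / 60
f = 625.76 Hz

625.76 Hz


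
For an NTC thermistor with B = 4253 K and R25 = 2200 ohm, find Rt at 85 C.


NTC thermistor equation: Rt = R25 * exp(B * (1/T - 1/T25)).
T in Kelvin: 358.15 K, T25 = 298.15 K
1/T - 1/T25 = 1/358.15 - 1/298.15 = -0.00056189
B * (1/T - 1/T25) = 4253 * -0.00056189 = -2.3897
Rt = 2200 * exp(-2.3897) = 201.6 ohm

201.6 ohm


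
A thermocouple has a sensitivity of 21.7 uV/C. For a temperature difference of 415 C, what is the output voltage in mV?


The thermocouple output V = sensitivity * dT.
V = 21.7 uV/C * 415 C
V = 9005.5 uV
V = 9.005 mV

9.005 mV


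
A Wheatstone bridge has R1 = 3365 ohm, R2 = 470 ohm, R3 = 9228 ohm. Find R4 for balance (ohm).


At balance: R1*R4 = R2*R3, so R4 = R2*R3/R1.
R4 = 470 * 9228 / 3365
R4 = 4337160 / 3365
R4 = 1288.9 ohm

1288.9 ohm


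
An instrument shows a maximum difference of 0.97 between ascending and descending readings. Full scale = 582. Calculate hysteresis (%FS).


Hysteresis = (max difference / full scale) * 100%.
H = (0.97 / 582) * 100
H = 0.167 %FS

0.167 %FS


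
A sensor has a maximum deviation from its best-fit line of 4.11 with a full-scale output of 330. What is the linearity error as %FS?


Linearity error = (max deviation / full scale) * 100%.
Linearity = (4.11 / 330) * 100
Linearity = 1.245 %FS

1.245 %FS


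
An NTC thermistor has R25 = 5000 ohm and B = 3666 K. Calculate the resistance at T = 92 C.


NTC thermistor equation: Rt = R25 * exp(B * (1/T - 1/T25)).
T in Kelvin: 365.15 K, T25 = 298.15 K
1/T - 1/T25 = 1/365.15 - 1/298.15 = -0.00061542
B * (1/T - 1/T25) = 3666 * -0.00061542 = -2.2561
Rt = 5000 * exp(-2.2561) = 523.8 ohm

523.8 ohm


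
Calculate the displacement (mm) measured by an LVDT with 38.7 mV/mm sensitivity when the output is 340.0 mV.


Displacement = Vout / sensitivity.
d = 340.0 / 38.7
d = 8.786 mm

8.786 mm


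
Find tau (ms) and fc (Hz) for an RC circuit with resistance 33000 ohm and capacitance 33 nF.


Time constant: tau = R * C.
tau = 33000 * 3.30e-08 = 0.001089 s
tau = 1.089 ms
Cutoff frequency: fc = 1 / (2*pi*R*C).
fc = 1 / (2*pi*0.001089) = 146.15 Hz

tau = 1.089 ms, fc = 146.15 Hz


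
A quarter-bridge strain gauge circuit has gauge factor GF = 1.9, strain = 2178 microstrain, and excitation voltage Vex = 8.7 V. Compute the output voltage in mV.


Quarter bridge output: Vout = (GF * epsilon * Vex) / 4.
Vout = (1.9 * 2178e-6 * 8.7) / 4
Vout = 0.03600234 / 4 V
Vout = 0.00900058 V = 9.0006 mV

9.0006 mV


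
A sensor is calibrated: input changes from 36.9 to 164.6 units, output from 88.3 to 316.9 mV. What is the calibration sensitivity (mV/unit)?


Sensitivity = (y2 - y1) / (x2 - x1).
S = (316.9 - 88.3) / (164.6 - 36.9)
S = 228.6 / 127.7
S = 1.7901 mV/unit

1.7901 mV/unit


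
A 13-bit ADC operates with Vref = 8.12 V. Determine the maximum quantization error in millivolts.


The maximum quantization error is +/- LSB/2.
LSB = Vref / 2^n = 8.12 / 8192 = 0.00099121 V
Max error = LSB / 2 = 0.00099121 / 2 = 0.00049561 V
Max error = 0.4956 mV

0.4956 mV


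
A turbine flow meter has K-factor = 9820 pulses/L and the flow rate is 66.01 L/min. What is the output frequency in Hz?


Frequency = K * Q / 60 (converting L/min to L/s).
f = 9820 * 66.01 / 60
f = 648218.2 / 60
f = 10803.64 Hz

10803.64 Hz


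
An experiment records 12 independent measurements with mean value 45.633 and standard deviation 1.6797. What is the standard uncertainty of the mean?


The standard uncertainty for Type A evaluation is u = s / sqrt(n).
u = 1.6797 / sqrt(12)
u = 1.6797 / 3.4641
u = 0.4849

0.4849


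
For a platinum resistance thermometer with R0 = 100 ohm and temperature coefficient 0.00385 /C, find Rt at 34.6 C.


The RTD equation: Rt = R0 * (1 + alpha * T).
Rt = 100 * (1 + 0.00385 * 34.6)
Rt = 100 * (1 + 0.13321)
Rt = 100 * 1.13321
Rt = 113.321 ohm

113.321 ohm


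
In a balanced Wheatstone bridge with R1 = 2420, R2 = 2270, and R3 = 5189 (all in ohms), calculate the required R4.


At balance: R1*R4 = R2*R3, so R4 = R2*R3/R1.
R4 = 2270 * 5189 / 2420
R4 = 11779030 / 2420
R4 = 4867.37 ohm

4867.37 ohm


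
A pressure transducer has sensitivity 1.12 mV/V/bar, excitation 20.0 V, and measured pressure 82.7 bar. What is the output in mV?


Output = sensitivity * Vex * P.
Vout = 1.12 * 20.0 * 82.7
Vout = 22.4 * 82.7
Vout = 1852.48 mV

1852.48 mV


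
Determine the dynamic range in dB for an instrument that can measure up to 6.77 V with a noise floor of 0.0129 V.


Dynamic range = 20 * log10(Vmax / Vnoise).
DR = 20 * log10(6.77 / 0.0129)
DR = 20 * log10(524.81)
DR = 54.4 dB

54.4 dB


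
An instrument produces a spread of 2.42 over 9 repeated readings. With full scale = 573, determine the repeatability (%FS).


Repeatability = (spread / full scale) * 100%.
R = (2.42 / 573) * 100
R = 0.422 %FS

0.422 %FS


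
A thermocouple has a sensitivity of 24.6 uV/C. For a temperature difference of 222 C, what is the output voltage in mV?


The thermocouple output V = sensitivity * dT.
V = 24.6 uV/C * 222 C
V = 5461.2 uV
V = 5.461 mV

5.461 mV


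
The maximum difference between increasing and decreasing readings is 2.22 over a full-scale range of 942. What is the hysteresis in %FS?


Hysteresis = (max difference / full scale) * 100%.
H = (2.22 / 942) * 100
H = 0.236 %FS

0.236 %FS


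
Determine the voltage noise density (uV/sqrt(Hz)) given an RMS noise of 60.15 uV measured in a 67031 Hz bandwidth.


Noise spectral density = Vrms / sqrt(BW).
NSD = 60.15 / sqrt(67031)
NSD = 60.15 / 258.9035
NSD = 0.2323 uV/sqrt(Hz)

0.2323 uV/sqrt(Hz)


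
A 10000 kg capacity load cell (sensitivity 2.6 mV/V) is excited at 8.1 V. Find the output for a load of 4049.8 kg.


Vout = rated_output * Vex * (load / capacity).
Vout = 2.6 * 8.1 * (4049.8 / 10000)
Vout = 2.6 * 8.1 * 0.40498
Vout = 8.529 mV

8.529 mV


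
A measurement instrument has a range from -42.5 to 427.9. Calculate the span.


Span = upper range - lower range.
Span = 427.9 - (-42.5)
Span = 470.4

470.4


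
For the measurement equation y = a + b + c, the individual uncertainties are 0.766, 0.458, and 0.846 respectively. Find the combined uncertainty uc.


For a sum of independent quantities, uc = sqrt(u1^2 + u2^2 + u3^2).
uc = sqrt(0.766^2 + 0.458^2 + 0.846^2)
uc = sqrt(0.586756 + 0.209764 + 0.715716)
uc = 1.2297

1.2297


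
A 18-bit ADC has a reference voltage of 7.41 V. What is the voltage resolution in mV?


The resolution (LSB) of an ADC is Vref / 2^n.
LSB = 7.41 / 2^18
LSB = 7.41 / 262144
LSB = 2.827e-05 V = 0.02826691 mV

0.02826691 mV


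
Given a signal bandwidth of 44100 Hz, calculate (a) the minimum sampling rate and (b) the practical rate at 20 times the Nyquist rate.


By Nyquist theorem, fs_min = 2 * fmax.
fs_min = 2 * 44100 = 88200 Hz
Practical rate = 20 * fs_min = 20 * 88200 = 1764000 Hz

fs_min = 88200 Hz, fs_practical = 1764000 Hz


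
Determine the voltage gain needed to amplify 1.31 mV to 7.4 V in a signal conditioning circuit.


Gain = Vout / Vin (converting to same units).
G = 7.4 V / 1.31 mV
G = 7400.0 mV / 1.31 mV
G = 5648.85

5648.85


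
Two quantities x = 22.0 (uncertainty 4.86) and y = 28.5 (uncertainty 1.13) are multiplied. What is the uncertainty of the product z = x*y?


For a product z = x*y, the relative uncertainty is:
uz/z = sqrt((ux/x)^2 + (uy/y)^2)
Relative uncertainties: ux/x = 4.86/22.0 = 0.220909
uy/y = 1.13/28.5 = 0.039649
z = 22.0 * 28.5 = 627.0
uz = 627.0 * sqrt(0.220909^2 + 0.039649^2) = 140.723

140.723


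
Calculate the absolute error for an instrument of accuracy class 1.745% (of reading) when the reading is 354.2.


Absolute error = (accuracy% / 100) * reading.
Error = (1.745 / 100) * 354.2
Error = 0.01745 * 354.2
Error = 6.1808

6.1808


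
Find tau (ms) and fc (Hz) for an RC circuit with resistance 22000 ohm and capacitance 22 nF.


Time constant: tau = R * C.
tau = 22000 * 2.20e-08 = 0.000484 s
tau = 0.484 ms
Cutoff frequency: fc = 1 / (2*pi*R*C).
fc = 1 / (2*pi*0.000484) = 328.83 Hz

tau = 0.484 ms, fc = 328.83 Hz


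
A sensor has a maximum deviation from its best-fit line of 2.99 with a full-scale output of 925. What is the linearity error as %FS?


Linearity error = (max deviation / full scale) * 100%.
Linearity = (2.99 / 925) * 100
Linearity = 0.323 %FS

0.323 %FS


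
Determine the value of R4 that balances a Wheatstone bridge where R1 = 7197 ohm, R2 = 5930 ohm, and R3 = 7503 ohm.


At balance: R1*R4 = R2*R3, so R4 = R2*R3/R1.
R4 = 5930 * 7503 / 7197
R4 = 44492790 / 7197
R4 = 6182.13 ohm

6182.13 ohm


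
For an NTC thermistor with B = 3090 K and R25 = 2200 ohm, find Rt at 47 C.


NTC thermistor equation: Rt = R25 * exp(B * (1/T - 1/T25)).
T in Kelvin: 320.15 K, T25 = 298.15 K
1/T - 1/T25 = 1/320.15 - 1/298.15 = -0.00023048
B * (1/T - 1/T25) = 3090 * -0.00023048 = -0.7122
Rt = 2200 * exp(-0.7122) = 1079.3 ohm

1079.3 ohm


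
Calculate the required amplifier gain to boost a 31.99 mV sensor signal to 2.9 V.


Gain = Vout / Vin (converting to same units).
G = 2.9 V / 31.99 mV
G = 2900.0 mV / 31.99 mV
G = 90.65

90.65


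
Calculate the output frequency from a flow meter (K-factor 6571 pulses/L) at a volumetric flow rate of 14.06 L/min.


Frequency = K * Q / 60 (converting L/min to L/s).
f = 6571 * 14.06 / 60
f = 92388.26 / 60
f = 1539.8 Hz

1539.8 Hz


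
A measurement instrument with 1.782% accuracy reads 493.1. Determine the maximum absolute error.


Absolute error = (accuracy% / 100) * reading.
Error = (1.782 / 100) * 493.1
Error = 0.01782 * 493.1
Error = 8.787

8.787


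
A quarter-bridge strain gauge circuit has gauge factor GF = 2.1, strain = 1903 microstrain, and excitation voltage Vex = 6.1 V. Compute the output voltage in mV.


Quarter bridge output: Vout = (GF * epsilon * Vex) / 4.
Vout = (2.1 * 1903e-6 * 6.1) / 4
Vout = 0.02437743 / 4 V
Vout = 0.00609436 V = 6.0944 mV

6.0944 mV


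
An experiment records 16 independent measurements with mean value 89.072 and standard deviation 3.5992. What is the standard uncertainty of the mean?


The standard uncertainty for Type A evaluation is u = s / sqrt(n).
u = 3.5992 / sqrt(16)
u = 3.5992 / 4.0
u = 0.8998

0.8998


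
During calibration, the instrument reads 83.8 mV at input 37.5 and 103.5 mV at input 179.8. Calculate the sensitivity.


Sensitivity = (y2 - y1) / (x2 - x1).
S = (103.5 - 83.8) / (179.8 - 37.5)
S = 19.7 / 142.3
S = 0.1384 mV/unit

0.1384 mV/unit


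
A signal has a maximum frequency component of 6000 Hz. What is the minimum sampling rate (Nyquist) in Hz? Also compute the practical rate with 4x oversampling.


By Nyquist theorem, fs_min = 2 * fmax.
fs_min = 2 * 6000 = 12000 Hz
Practical rate = 4 * fs_min = 4 * 12000 = 48000 Hz

fs_min = 12000 Hz, fs_practical = 48000 Hz


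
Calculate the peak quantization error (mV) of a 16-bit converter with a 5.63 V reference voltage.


The maximum quantization error is +/- LSB/2.
LSB = Vref / 2^n = 5.63 / 65536 = 8.591e-05 V
Max error = LSB / 2 = 8.591e-05 / 2 = 4.295e-05 V
Max error = 0.043 mV

0.043 mV


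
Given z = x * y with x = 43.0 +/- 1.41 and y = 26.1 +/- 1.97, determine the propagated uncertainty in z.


For a product z = x*y, the relative uncertainty is:
uz/z = sqrt((ux/x)^2 + (uy/y)^2)
Relative uncertainties: ux/x = 1.41/43.0 = 0.032791
uy/y = 1.97/26.1 = 0.075479
z = 43.0 * 26.1 = 1122.3
uz = 1122.3 * sqrt(0.032791^2 + 0.075479^2) = 92.359

92.359


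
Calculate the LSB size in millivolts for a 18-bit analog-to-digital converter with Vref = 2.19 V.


The resolution (LSB) of an ADC is Vref / 2^n.
LSB = 2.19 / 2^18
LSB = 2.19 / 262144
LSB = 8.35e-06 V = 0.00835419 mV

0.00835419 mV


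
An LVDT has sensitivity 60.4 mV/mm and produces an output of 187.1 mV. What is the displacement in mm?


Displacement = Vout / sensitivity.
d = 187.1 / 60.4
d = 3.098 mm

3.098 mm


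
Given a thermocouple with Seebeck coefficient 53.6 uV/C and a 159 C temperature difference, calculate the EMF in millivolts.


The thermocouple output V = sensitivity * dT.
V = 53.6 uV/C * 159 C
V = 8522.4 uV
V = 8.522 mV

8.522 mV


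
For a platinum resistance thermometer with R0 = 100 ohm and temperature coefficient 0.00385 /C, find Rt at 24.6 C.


The RTD equation: Rt = R0 * (1 + alpha * T).
Rt = 100 * (1 + 0.00385 * 24.6)
Rt = 100 * (1 + 0.09471)
Rt = 100 * 1.09471
Rt = 109.471 ohm

109.471 ohm


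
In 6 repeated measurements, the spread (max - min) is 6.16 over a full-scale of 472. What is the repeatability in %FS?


Repeatability = (spread / full scale) * 100%.
R = (6.16 / 472) * 100
R = 1.305 %FS

1.305 %FS


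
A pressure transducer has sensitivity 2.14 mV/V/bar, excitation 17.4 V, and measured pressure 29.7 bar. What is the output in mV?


Output = sensitivity * Vex * P.
Vout = 2.14 * 17.4 * 29.7
Vout = 37.236 * 29.7
Vout = 1105.91 mV

1105.91 mV


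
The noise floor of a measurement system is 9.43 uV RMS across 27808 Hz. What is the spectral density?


Noise spectral density = Vrms / sqrt(BW).
NSD = 9.43 / sqrt(27808)
NSD = 9.43 / 166.7573
NSD = 0.0565 uV/sqrt(Hz)

0.0565 uV/sqrt(Hz)


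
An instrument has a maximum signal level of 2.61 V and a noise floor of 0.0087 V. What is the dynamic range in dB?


Dynamic range = 20 * log10(Vmax / Vnoise).
DR = 20 * log10(2.61 / 0.0087)
DR = 20 * log10(300.0)
DR = 49.54 dB

49.54 dB


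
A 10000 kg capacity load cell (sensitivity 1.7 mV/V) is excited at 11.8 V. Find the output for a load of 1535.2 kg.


Vout = rated_output * Vex * (load / capacity).
Vout = 1.7 * 11.8 * (1535.2 / 10000)
Vout = 1.7 * 11.8 * 0.15352
Vout = 3.08 mV

3.08 mV


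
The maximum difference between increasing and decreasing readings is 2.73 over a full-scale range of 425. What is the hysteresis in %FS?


Hysteresis = (max difference / full scale) * 100%.
H = (2.73 / 425) * 100
H = 0.642 %FS

0.642 %FS


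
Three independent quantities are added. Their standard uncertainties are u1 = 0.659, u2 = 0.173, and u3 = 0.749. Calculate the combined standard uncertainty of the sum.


For a sum of independent quantities, uc = sqrt(u1^2 + u2^2 + u3^2).
uc = sqrt(0.659^2 + 0.173^2 + 0.749^2)
uc = sqrt(0.434281 + 0.029929 + 0.561001)
uc = 1.0125

1.0125


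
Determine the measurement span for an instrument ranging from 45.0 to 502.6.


Span = upper range - lower range.
Span = 502.6 - (45.0)
Span = 457.6

457.6


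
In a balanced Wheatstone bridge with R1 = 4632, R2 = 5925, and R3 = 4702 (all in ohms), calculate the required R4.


At balance: R1*R4 = R2*R3, so R4 = R2*R3/R1.
R4 = 5925 * 4702 / 4632
R4 = 27859350 / 4632
R4 = 6014.54 ohm

6014.54 ohm


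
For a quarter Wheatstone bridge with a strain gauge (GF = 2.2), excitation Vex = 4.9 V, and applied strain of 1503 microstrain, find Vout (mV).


Quarter bridge output: Vout = (GF * epsilon * Vex) / 4.
Vout = (2.2 * 1503e-6 * 4.9) / 4
Vout = 0.01620234 / 4 V
Vout = 0.00405059 V = 4.0506 mV

4.0506 mV


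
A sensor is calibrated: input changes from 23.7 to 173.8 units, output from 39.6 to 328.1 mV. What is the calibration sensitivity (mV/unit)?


Sensitivity = (y2 - y1) / (x2 - x1).
S = (328.1 - 39.6) / (173.8 - 23.7)
S = 288.5 / 150.1
S = 1.9221 mV/unit

1.9221 mV/unit


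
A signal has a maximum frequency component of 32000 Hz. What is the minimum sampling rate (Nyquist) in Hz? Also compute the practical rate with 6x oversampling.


By Nyquist theorem, fs_min = 2 * fmax.
fs_min = 2 * 32000 = 64000 Hz
Practical rate = 6 * fs_min = 6 * 64000 = 384000 Hz

fs_min = 64000 Hz, fs_practical = 384000 Hz


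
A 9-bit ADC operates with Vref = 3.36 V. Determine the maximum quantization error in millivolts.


The maximum quantization error is +/- LSB/2.
LSB = Vref / 2^n = 3.36 / 512 = 0.0065625 V
Max error = LSB / 2 = 0.0065625 / 2 = 0.00328125 V
Max error = 3.2812 mV

3.2812 mV


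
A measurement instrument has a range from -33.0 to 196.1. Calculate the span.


Span = upper range - lower range.
Span = 196.1 - (-33.0)
Span = 229.1

229.1


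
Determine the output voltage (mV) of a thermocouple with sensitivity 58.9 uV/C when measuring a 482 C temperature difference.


The thermocouple output V = sensitivity * dT.
V = 58.9 uV/C * 482 C
V = 28389.8 uV
V = 28.39 mV

28.39 mV


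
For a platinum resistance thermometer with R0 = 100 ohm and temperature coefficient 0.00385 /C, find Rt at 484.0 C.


The RTD equation: Rt = R0 * (1 + alpha * T).
Rt = 100 * (1 + 0.00385 * 484.0)
Rt = 100 * (1 + 1.8634)
Rt = 100 * 2.8634
Rt = 286.34 ohm

286.34 ohm


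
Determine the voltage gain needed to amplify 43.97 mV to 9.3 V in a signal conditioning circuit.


Gain = Vout / Vin (converting to same units).
G = 9.3 V / 43.97 mV
G = 9300.0 mV / 43.97 mV
G = 211.51

211.51


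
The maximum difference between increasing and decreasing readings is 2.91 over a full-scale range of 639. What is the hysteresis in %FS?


Hysteresis = (max difference / full scale) * 100%.
H = (2.91 / 639) * 100
H = 0.455 %FS

0.455 %FS


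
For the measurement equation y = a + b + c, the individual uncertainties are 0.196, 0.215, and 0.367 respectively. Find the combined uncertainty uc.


For a sum of independent quantities, uc = sqrt(u1^2 + u2^2 + u3^2).
uc = sqrt(0.196^2 + 0.215^2 + 0.367^2)
uc = sqrt(0.038416 + 0.046225 + 0.134689)
uc = 0.4683

0.4683


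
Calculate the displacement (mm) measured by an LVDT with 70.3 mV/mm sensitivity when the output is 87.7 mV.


Displacement = Vout / sensitivity.
d = 87.7 / 70.3
d = 1.248 mm

1.248 mm


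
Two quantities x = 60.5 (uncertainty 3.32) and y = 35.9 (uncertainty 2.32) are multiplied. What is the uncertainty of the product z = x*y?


For a product z = x*y, the relative uncertainty is:
uz/z = sqrt((ux/x)^2 + (uy/y)^2)
Relative uncertainties: ux/x = 3.32/60.5 = 0.054876
uy/y = 2.32/35.9 = 0.064624
z = 60.5 * 35.9 = 2171.9
uz = 2171.9 * sqrt(0.054876^2 + 0.064624^2) = 184.138

184.138


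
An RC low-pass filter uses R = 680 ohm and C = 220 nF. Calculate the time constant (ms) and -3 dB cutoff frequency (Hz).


Time constant: tau = R * C.
tau = 680 * 2.20e-07 = 0.0001496 s
tau = 0.1496 ms
Cutoff frequency: fc = 1 / (2*pi*R*C).
fc = 1 / (2*pi*0.0001496) = 1063.87 Hz

tau = 0.1496 ms, fc = 1063.87 Hz


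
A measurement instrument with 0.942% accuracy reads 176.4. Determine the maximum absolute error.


Absolute error = (accuracy% / 100) * reading.
Error = (0.942 / 100) * 176.4
Error = 0.00942 * 176.4
Error = 1.6617

1.6617


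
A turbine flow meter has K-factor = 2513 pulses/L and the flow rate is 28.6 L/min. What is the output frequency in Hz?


Frequency = K * Q / 60 (converting L/min to L/s).
f = 2513 * 28.6 / 60
f = 71871.8 / 60
f = 1197.86 Hz

1197.86 Hz


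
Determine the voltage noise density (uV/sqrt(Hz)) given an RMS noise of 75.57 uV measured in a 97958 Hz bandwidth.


Noise spectral density = Vrms / sqrt(BW).
NSD = 75.57 / sqrt(97958)
NSD = 75.57 / 312.9824
NSD = 0.2415 uV/sqrt(Hz)

0.2415 uV/sqrt(Hz)


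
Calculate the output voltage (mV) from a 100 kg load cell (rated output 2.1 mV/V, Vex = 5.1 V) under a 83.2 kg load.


Vout = rated_output * Vex * (load / capacity).
Vout = 2.1 * 5.1 * (83.2 / 100)
Vout = 2.1 * 5.1 * 0.832
Vout = 8.911 mV

8.911 mV


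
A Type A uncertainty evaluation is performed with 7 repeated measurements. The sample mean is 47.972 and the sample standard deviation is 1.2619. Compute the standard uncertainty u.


The standard uncertainty for Type A evaluation is u = s / sqrt(n).
u = 1.2619 / sqrt(7)
u = 1.2619 / 2.6458
u = 0.477

0.477


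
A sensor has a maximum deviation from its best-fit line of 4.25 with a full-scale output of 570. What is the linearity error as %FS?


Linearity error = (max deviation / full scale) * 100%.
Linearity = (4.25 / 570) * 100
Linearity = 0.746 %FS

0.746 %FS


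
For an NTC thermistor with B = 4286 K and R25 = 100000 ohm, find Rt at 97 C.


NTC thermistor equation: Rt = R25 * exp(B * (1/T - 1/T25)).
T in Kelvin: 370.15 K, T25 = 298.15 K
1/T - 1/T25 = 1/370.15 - 1/298.15 = -0.00065241
B * (1/T - 1/T25) = 4286 * -0.00065241 = -2.7962
Rt = 100000 * exp(-2.7962) = 6104.0 ohm

6104.0 ohm


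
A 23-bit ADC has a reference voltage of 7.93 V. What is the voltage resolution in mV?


The resolution (LSB) of an ADC is Vref / 2^n.
LSB = 7.93 / 2^23
LSB = 7.93 / 8388608
LSB = 9.5e-07 V = 0.00094533 mV

0.00094533 mV


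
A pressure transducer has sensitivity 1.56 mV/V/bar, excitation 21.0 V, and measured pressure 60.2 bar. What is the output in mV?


Output = sensitivity * Vex * P.
Vout = 1.56 * 21.0 * 60.2
Vout = 32.76 * 60.2
Vout = 1972.15 mV

1972.15 mV


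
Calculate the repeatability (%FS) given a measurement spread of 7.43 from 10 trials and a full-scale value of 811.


Repeatability = (spread / full scale) * 100%.
R = (7.43 / 811) * 100
R = 0.916 %FS

0.916 %FS


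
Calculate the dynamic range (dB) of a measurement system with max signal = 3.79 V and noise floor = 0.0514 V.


Dynamic range = 20 * log10(Vmax / Vnoise).
DR = 20 * log10(3.79 / 0.0514)
DR = 20 * log10(73.74)
DR = 37.35 dB

37.35 dB


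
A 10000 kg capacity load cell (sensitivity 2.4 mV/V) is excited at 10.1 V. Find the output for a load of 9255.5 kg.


Vout = rated_output * Vex * (load / capacity).
Vout = 2.4 * 10.1 * (9255.5 / 10000)
Vout = 2.4 * 10.1 * 0.92555
Vout = 22.435 mV

22.435 mV


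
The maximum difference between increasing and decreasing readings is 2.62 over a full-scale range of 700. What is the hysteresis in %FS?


Hysteresis = (max difference / full scale) * 100%.
H = (2.62 / 700) * 100
H = 0.374 %FS

0.374 %FS


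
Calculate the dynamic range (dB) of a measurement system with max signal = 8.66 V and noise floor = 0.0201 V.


Dynamic range = 20 * log10(Vmax / Vnoise).
DR = 20 * log10(8.66 / 0.0201)
DR = 20 * log10(430.85)
DR = 52.69 dB

52.69 dB


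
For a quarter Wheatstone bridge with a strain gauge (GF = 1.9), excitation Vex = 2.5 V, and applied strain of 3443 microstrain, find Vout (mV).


Quarter bridge output: Vout = (GF * epsilon * Vex) / 4.
Vout = (1.9 * 3443e-6 * 2.5) / 4
Vout = 0.01635425 / 4 V
Vout = 0.00408856 V = 4.0886 mV

4.0886 mV


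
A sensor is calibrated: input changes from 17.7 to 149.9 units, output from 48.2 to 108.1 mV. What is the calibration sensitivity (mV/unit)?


Sensitivity = (y2 - y1) / (x2 - x1).
S = (108.1 - 48.2) / (149.9 - 17.7)
S = 59.9 / 132.2
S = 0.4531 mV/unit

0.4531 mV/unit


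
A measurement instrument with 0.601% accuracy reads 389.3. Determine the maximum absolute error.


Absolute error = (accuracy% / 100) * reading.
Error = (0.601 / 100) * 389.3
Error = 0.00601 * 389.3
Error = 2.3397

2.3397


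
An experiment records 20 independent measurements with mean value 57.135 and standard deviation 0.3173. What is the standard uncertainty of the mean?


The standard uncertainty for Type A evaluation is u = s / sqrt(n).
u = 0.3173 / sqrt(20)
u = 0.3173 / 4.4721
u = 0.071

0.071


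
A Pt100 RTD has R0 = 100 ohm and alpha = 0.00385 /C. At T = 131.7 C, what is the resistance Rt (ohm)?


The RTD equation: Rt = R0 * (1 + alpha * T).
Rt = 100 * (1 + 0.00385 * 131.7)
Rt = 100 * (1 + 0.507045)
Rt = 100 * 1.507045
Rt = 150.704 ohm

150.704 ohm
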